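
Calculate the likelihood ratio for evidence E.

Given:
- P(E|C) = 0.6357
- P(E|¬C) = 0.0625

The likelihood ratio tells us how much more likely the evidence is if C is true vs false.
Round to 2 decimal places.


Likelihood Ratio (LR) = P(E|C) / P(E|¬C)

LR = 0.6357 / 0.0625
   = 10.17

The evidence is 10.17 times more likely if C is true than if C is false.
Because LR exceeds 1, E is evidence for C.


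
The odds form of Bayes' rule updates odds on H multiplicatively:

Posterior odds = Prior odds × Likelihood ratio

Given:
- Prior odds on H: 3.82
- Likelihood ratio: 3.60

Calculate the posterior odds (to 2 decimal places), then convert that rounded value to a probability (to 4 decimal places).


Step 1: Calculate posterior odds
Posterior odds = Prior odds × LR
               = 3.82 × 3.60
               = 13.75

Step 2: Convert to probability
P(H|E) = Posterior odds / (1 + Posterior odds)
       = 13.75 / (1 + 13.75)
       = 13.75 / 14.75
       = 0.9322

The evidence increased P(H) from 0.7925 to 0.9322.


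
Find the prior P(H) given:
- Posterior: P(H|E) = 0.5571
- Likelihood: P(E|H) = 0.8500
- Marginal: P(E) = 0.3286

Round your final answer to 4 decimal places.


From Bayes' theorem: P(H|E) = P(E|H) × P(H) / P(E)

Rearranging for P(H):
P(H) = P(H|E) × P(E) / P(E|H)
     = 0.5571 × 0.3286 / 0.8500
     = 0.18306306 / 0.8500
     = 0.2154


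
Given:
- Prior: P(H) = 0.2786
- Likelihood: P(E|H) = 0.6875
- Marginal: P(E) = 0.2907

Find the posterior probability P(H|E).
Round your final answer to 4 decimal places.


Using Bayes' theorem:

P(H|E) = P(E|H) × P(H) / P(E)
       = 0.6875 × 0.2786 / 0.2907
       = 0.19153750 / 0.2907
       = 0.6589

The evidence strengthens our belief in H.
Prior: 0.2786 → Posterior: 0.6589


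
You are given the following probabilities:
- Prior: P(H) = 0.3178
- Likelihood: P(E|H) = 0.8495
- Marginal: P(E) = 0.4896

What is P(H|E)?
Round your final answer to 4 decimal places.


Using Bayes' theorem:

P(H|E) = P(E|H) × P(H) / P(E)
       = 0.8495 × 0.3178 / 0.4896
       = 0.26997110 / 0.4896
       = 0.5514

The evidence strengthens our belief in H.
Prior: 0.3178 → Posterior: 0.5514


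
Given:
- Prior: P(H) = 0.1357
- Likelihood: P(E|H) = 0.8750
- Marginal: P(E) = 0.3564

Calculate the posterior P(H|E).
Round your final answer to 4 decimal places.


Using Bayes' theorem:

P(H|E) = P(E|H) × P(H) / P(E)
       = 0.8750 × 0.1357 / 0.3564
       = 0.11873750 / 0.3564
       = 0.3332

The evidence strengthens our belief in H.
Prior: 0.1357 → Posterior: 0.3332


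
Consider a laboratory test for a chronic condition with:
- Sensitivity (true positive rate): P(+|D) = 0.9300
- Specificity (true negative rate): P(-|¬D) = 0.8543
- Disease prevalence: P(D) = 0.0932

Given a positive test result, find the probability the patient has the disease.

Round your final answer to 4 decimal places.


Let D = has disease, + = positive test

Given:
- P(D) = 0.0932 (prevalence)
- P(+|D) = 0.9300 (sensitivity)
- P(-|¬D) = 0.8543 (specificity)
- P(+|¬D) = 0.1457 (false positive rate = 1 - specificity)

Step 1: Find P(+)
P(+) = P(+|D)P(D) + P(+|¬D)P(¬D)
     = 0.9300 × 0.0932 + 0.1457 × 0.9068
     = 0.08667600 + 0.13212076
     = 0.21879676

Step 2: Apply Bayes' theorem for P(D|+)
P(D|+) = P(+|D)P(D) / P(+)
       = 0.08667600 / 0.21879676
       = 0.3961


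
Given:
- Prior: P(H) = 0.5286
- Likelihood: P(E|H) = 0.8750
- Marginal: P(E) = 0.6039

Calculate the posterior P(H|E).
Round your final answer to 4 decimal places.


Using Bayes' theorem:

P(H|E) = P(E|H) × P(H) / P(E)
       = 0.8750 × 0.5286 / 0.6039
       = 0.46252500 / 0.6039
       = 0.7659

The evidence strengthens our belief in H.
Prior: 0.5286 → Posterior: 0.7659


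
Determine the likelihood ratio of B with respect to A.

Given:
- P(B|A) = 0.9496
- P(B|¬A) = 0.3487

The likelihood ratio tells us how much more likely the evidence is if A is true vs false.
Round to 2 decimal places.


Likelihood Ratio (LR) = P(B|A) / P(B|¬A)

LR = 0.9496 / 0.3487
   = 2.72

The evidence is 2.72 times more likely if A is true than if A is false.
Because LR exceeds 1, B is evidence for A.


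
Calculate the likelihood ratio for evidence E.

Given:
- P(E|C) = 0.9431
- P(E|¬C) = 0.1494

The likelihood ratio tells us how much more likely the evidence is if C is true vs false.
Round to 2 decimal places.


Likelihood Ratio (LR) = P(E|C) / P(E|¬C)

LR = 0.9431 / 0.1494
   = 6.31

The evidence is 6.31 times more likely if C is true than if C is false.
Because LR exceeds 1, E is evidence for C.


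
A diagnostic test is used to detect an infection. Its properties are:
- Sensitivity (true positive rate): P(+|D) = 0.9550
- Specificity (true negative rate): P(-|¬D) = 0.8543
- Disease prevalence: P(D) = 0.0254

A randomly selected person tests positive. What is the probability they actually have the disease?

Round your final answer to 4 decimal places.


Let D = has disease, + = positive test

Given:
- P(D) = 0.0254 (prevalence)
- P(+|D) = 0.9550 (sensitivity)
- P(-|¬D) = 0.8543 (specificity)
- P(+|¬D) = 0.1457 (false positive rate = 1 - specificity)

Step 1: Find P(+)
P(+) = P(+|D)P(D) + P(+|¬D)P(¬D)
     = 0.9550 × 0.0254 + 0.1457 × 0.9746
     = 0.02425700 + 0.14199922
     = 0.16625622

Step 2: Apply Bayes' theorem for P(D|+)
P(D|+) = P(+|D)P(D) / P(+)
       = 0.02425700 / 0.16625622
       = 0.1459


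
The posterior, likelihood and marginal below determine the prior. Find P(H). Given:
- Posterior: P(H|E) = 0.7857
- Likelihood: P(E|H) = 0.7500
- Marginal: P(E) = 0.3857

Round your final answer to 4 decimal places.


From Bayes' theorem: P(H|E) = P(E|H) × P(H) / P(E)

Rearranging for P(H):
P(H) = P(H|E) × P(E) / P(E|H)
     = 0.7857 × 0.3857 / 0.7500
     = 0.30304449 / 0.7500
     = 0.4041


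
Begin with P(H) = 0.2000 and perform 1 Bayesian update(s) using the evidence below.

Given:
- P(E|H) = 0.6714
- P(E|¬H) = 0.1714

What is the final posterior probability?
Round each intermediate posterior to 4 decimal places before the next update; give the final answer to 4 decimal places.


Sequential Bayesian updating:

Initial prior: P(H) = 0.2000

Update 1:
  P(E) = 0.6714 × 0.2000 + 0.1714 × 0.8000 = 0.13428000 + 0.13712000 = 0.27140000
  P(H|E) = 0.13428000 / 0.27140000 = 0.4948

Final posterior: 0.4948


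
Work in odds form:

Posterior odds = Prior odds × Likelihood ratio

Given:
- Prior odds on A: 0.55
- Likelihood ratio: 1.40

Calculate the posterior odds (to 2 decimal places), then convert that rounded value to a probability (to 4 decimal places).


Step 1: Calculate posterior odds
Posterior odds = Prior odds × LR
               = 0.55 × 1.40
               = 0.77

Step 2: Convert to probability
P(A|E) = Posterior odds / (1 + Posterior odds)
       = 0.77 / (1 + 0.77)
       = 0.77 / 1.77
       = 0.4350

The evidence increased P(A) from 0.3548 to 0.4350.


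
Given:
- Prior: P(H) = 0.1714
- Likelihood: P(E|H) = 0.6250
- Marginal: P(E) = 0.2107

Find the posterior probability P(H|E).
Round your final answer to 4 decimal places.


Using Bayes' theorem:

P(H|E) = P(E|H) × P(H) / P(E)
       = 0.6250 × 0.1714 / 0.2107
       = 0.10712500 / 0.2107
       = 0.5084

The evidence strengthens our belief in H.
Prior: 0.1714 → Posterior: 0.5084


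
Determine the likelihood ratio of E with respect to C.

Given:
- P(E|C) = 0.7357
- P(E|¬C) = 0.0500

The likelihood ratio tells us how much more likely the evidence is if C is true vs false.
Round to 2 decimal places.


Likelihood Ratio (LR) = P(E|C) / P(E|¬C)

LR = 0.7357 / 0.0500
   = 14.71

The evidence is 14.71 times more likely if C is true than if C is false.
Because LR exceeds 1, E is evidence for C.


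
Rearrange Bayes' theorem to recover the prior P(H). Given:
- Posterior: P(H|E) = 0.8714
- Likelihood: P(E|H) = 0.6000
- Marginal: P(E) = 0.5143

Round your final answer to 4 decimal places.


From Bayes' theorem: P(H|E) = P(E|H) × P(H) / P(E)

Rearranging for P(H):
P(H) = P(H|E) × P(E) / P(E|H)
     = 0.8714 × 0.5143 / 0.6000
     = 0.44816102 / 0.6000
     = 0.7469


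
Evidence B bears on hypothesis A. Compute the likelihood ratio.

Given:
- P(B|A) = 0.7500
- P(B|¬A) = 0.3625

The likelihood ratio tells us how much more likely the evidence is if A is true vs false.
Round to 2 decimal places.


Likelihood Ratio (LR) = P(B|A) / P(B|¬A)

LR = 0.7500 / 0.3625
   = 2.07

The evidence is 2.07 times more likely if A is true than if A is false.
Because LR exceeds 1, B is evidence for A.


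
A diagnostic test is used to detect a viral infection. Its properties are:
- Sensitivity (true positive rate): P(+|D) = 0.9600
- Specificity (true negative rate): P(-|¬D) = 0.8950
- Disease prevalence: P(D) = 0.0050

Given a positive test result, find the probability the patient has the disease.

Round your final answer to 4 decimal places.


Let D = has disease, + = positive test

Given:
- P(D) = 0.0050 (prevalence)
- P(+|D) = 0.9600 (sensitivity)
- P(-|¬D) = 0.8950 (specificity)
- P(+|¬D) = 0.1050 (false positive rate = 1 - specificity)

Step 1: Find P(+)
P(+) = P(+|D)P(D) + P(+|¬D)P(¬D)
     = 0.9600 × 0.0050 + 0.1050 × 0.9950
     = 0.00480000 + 0.10447500
     = 0.10927500

Step 2: Apply Bayes' theorem for P(D|+)
P(D|+) = P(+|D)P(D) / P(+)
       = 0.00480000 / 0.10927500
       = 0.0439


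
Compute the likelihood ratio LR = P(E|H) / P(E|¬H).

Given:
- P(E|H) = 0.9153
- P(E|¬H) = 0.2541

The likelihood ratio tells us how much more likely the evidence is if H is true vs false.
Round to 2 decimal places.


Likelihood Ratio (LR) = P(E|H) / P(E|¬H)

LR = 0.9153 / 0.2541
   = 3.60

The evidence is 3.60 times more likely if H is true than if H is false.
Because LR exceeds 1, E is evidence for H.


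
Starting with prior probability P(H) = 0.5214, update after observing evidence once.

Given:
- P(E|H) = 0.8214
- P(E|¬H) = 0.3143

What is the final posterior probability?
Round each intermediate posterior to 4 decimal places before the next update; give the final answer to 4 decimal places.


Sequential Bayesian updating:

Initial prior: P(H) = 0.5214

Update 1:
  P(E) = 0.8214 × 0.5214 + 0.3143 × 0.4786 = 0.42827796 + 0.15042398 = 0.57870194
  P(H|E) = 0.42827796 / 0.57870194 = 0.7401

Final posterior: 0.7401


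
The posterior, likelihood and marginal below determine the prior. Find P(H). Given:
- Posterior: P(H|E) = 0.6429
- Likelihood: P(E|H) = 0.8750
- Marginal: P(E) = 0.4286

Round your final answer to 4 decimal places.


From Bayes' theorem: P(H|E) = P(E|H) × P(H) / P(E)

Rearranging for P(H):
P(H) = P(H|E) × P(E) / P(E|H)
     = 0.6429 × 0.4286 / 0.8750
     = 0.27554694 / 0.8750
     = 0.3149


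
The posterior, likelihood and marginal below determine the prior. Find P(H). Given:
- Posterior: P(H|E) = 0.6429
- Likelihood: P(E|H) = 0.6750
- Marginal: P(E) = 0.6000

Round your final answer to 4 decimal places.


From Bayes' theorem: P(H|E) = P(E|H) × P(H) / P(E)

Rearranging for P(H):
P(H) = P(H|E) × P(E) / P(E|H)
     = 0.6429 × 0.6000 / 0.6750
     = 0.38574000 / 0.6750
     = 0.5715


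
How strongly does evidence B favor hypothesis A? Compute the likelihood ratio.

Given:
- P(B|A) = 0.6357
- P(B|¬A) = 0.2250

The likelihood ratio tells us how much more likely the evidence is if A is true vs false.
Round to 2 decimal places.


Likelihood Ratio (LR) = P(B|A) / P(B|¬A)

LR = 0.6357 / 0.2250
   = 2.83

The evidence is 2.83 times more likely if A is true than if A is false.
Since LR > 1, the evidence supports A over ¬A.


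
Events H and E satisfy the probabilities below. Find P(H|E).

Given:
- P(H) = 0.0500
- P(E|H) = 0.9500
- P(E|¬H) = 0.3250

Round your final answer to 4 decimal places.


Bayes' theorem: P(H|E) = P(E|H) × P(H) / P(E)

Step 1: Calculate P(E) using law of total probability
P(E) = P(E|H)P(H) + P(E|¬H)P(¬H)
     = 0.9500 × 0.0500 + 0.3250 × 0.9500
     = 0.04750000 + 0.30875000
     = 0.35625000

Step 2: Apply Bayes' theorem
P(H|E) = P(E|H) × P(H) / P(E)
       = 0.04750000 / 0.35625000
       = 0.1333


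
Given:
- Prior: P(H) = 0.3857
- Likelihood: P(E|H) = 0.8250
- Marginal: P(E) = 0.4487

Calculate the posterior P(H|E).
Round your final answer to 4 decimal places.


Using Bayes' theorem:

P(H|E) = P(E|H) × P(H) / P(E)
       = 0.8250 × 0.3857 / 0.4487
       = 0.31820250 / 0.4487
       = 0.7092

The evidence strengthens our belief in H.
Prior: 0.3857 → Posterior: 0.7092


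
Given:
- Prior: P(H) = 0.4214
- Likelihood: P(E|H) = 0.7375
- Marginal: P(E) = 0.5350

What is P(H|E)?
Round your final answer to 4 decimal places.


Using Bayes' theorem:

P(H|E) = P(E|H) × P(H) / P(E)
       = 0.7375 × 0.4214 / 0.5350
       = 0.31078250 / 0.5350
       = 0.5809

The evidence strengthens our belief in H.
Prior: 0.4214 → Posterior: 0.5809


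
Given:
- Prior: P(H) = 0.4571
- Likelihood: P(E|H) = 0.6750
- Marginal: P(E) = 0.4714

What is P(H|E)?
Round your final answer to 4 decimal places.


Using Bayes' theorem:

P(H|E) = P(E|H) × P(H) / P(E)
       = 0.6750 × 0.4571 / 0.4714
       = 0.30854250 / 0.4714
       = 0.6545

The evidence strengthens our belief in H.
Prior: 0.4571 → Posterior: 0.6545


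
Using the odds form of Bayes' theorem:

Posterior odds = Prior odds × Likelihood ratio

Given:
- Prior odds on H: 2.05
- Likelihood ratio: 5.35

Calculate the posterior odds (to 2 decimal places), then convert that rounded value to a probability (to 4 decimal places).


Step 1: Calculate posterior odds
Posterior odds = Prior odds × LR
               = 2.05 × 5.35
               = 10.97

Step 2: Convert to probability
P(H|E) = Posterior odds / (1 + Posterior odds)
       = 10.97 / (1 + 10.97)
       = 10.97 / 11.97
       = 0.9165

The evidence increased P(H) from 0.6721 to 0.9165.


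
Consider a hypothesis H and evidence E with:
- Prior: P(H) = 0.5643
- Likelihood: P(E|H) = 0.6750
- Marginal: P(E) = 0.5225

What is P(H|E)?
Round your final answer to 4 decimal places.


Using Bayes' theorem:

P(H|E) = P(E|H) × P(H) / P(E)
       = 0.6750 × 0.5643 / 0.5225
       = 0.38090250 / 0.5225
       = 0.7290

The evidence strengthens our belief in H.
Prior: 0.5643 → Posterior: 0.7290


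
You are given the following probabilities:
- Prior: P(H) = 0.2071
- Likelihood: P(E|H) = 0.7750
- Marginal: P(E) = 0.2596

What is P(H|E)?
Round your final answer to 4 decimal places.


Using Bayes' theorem:

P(H|E) = P(E|H) × P(H) / P(E)
       = 0.7750 × 0.2071 / 0.2596
       = 0.16050250 / 0.2596
       = 0.6183

The evidence strengthens our belief in H.
Prior: 0.2071 → Posterior: 0.6183


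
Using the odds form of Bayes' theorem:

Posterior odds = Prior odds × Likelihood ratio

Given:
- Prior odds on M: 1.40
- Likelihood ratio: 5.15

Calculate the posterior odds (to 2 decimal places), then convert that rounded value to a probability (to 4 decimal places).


Step 1: Calculate posterior odds
Posterior odds = Prior odds × LR
               = 1.40 × 5.15
               = 7.21

Step 2: Convert to probability
P(M|E) = Posterior odds / (1 + Posterior odds)
       = 7.21 / (1 + 7.21)
       = 7.21 / 8.21
       = 0.8782

The evidence increased P(M) from 0.5833 to 0.8782.


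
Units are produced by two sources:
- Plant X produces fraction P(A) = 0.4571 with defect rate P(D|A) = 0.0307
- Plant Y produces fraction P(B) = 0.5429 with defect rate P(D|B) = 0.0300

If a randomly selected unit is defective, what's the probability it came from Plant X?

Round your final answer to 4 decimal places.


Let A = from Plant X, D = defective

Given:
- P(A) = 0.4571, P(B) = 0.5429
- P(D|A) = 0.0307, P(D|B) = 0.0300

Step 1: Find P(D)
P(D) = P(D|A)P(A) + P(D|B)P(B)
     = 0.0307 × 0.4571 + 0.0300 × 0.5429
     = 0.01403297 + 0.01628700
     = 0.03031997

Step 2: Apply Bayes' theorem
P(A|D) = P(D|A)P(A) / P(D)
       = 0.01403297 / 0.03031997
       = 0.4628


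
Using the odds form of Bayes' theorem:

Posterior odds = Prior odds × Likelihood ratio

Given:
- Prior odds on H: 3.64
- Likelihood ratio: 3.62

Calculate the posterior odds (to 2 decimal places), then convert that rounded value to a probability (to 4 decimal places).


Step 1: Calculate posterior odds
Posterior odds = Prior odds × LR
               = 3.64 × 3.62
               = 13.18

Step 2: Convert to probability
P(H|E) = Posterior odds / (1 + Posterior odds)
       = 13.18 / (1 + 13.18)
       = 13.18 / 14.18
       = 0.9295

The evidence increased P(H) from 0.7845 to 0.9295.


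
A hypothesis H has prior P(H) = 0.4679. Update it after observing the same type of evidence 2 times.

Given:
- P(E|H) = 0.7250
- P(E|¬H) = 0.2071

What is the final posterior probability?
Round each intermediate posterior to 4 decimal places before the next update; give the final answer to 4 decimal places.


Sequential Bayesian updating:

Initial prior: P(H) = 0.4679

Update 1:
  P(E) = 0.7250 × 0.4679 + 0.2071 × 0.5321 = 0.33922750 + 0.11019791 = 0.44942541
  P(H|E) = 0.33922750 / 0.44942541 = 0.7548

Update 2:
  P(E) = 0.7250 × 0.7548 + 0.2071 × 0.2452 = 0.54723000 + 0.05078092 = 0.59801092
  P(H|E) = 0.54723000 / 0.59801092 = 0.9151

Final posterior: 0.9151


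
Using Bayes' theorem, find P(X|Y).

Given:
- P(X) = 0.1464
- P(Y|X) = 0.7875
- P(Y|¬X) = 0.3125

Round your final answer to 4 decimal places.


Bayes' theorem: P(X|Y) = P(Y|X) × P(X) / P(Y)

Step 1: Calculate P(Y) using law of total probability
P(Y) = P(Y|X)P(X) + P(Y|¬X)P(¬X)
     = 0.7875 × 0.1464 + 0.3125 × 0.8536
     = 0.11529000 + 0.26675000
     = 0.38204000

Step 2: Apply Bayes' theorem
P(X|Y) = P(Y|X) × P(X) / P(Y)
       = 0.11529000 / 0.38204000
       = 0.3018


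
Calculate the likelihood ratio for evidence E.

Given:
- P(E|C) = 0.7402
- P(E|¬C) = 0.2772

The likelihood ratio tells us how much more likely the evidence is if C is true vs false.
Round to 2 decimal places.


Likelihood Ratio (LR) = P(E|C) / P(E|¬C)

LR = 0.7402 / 0.2772
   = 2.67

The evidence is 2.67 times more likely if C is true than if C is false.
Since LR > 1, the evidence supports C over ¬C.


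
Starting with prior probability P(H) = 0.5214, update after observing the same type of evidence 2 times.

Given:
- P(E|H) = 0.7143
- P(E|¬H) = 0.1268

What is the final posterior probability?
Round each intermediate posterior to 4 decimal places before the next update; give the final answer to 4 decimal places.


Sequential Bayesian updating:

Initial prior: P(H) = 0.5214

Update 1:
  P(E) = 0.7143 × 0.5214 + 0.1268 × 0.4786 = 0.37243602 + 0.06068648 = 0.43312250
  P(H|E) = 0.37243602 / 0.43312250 = 0.8599

Update 2:
  P(E) = 0.7143 × 0.8599 + 0.1268 × 0.1401 = 0.61422657 + 0.01776468 = 0.63199125
  P(H|E) = 0.61422657 / 0.63199125 = 0.9719

Final posterior: 0.9719


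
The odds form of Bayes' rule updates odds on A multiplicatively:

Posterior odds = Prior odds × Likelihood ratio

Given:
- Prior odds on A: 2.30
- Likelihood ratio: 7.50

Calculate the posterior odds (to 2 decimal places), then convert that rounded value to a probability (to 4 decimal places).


Step 1: Calculate posterior odds
Posterior odds = Prior odds × LR
               = 2.30 × 7.50
               = 17.25

Step 2: Convert to probability
P(A|E) = Posterior odds / (1 + Posterior odds)
       = 17.25 / (1 + 17.25)
       = 17.25 / 18.25
       = 0.9452

The evidence increased P(A) from 0.6970 to 0.9452.


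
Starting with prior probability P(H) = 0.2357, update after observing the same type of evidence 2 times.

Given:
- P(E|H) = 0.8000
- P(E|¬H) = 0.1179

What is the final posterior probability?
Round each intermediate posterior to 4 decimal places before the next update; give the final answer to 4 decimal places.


Sequential Bayesian updating:

Initial prior: P(H) = 0.2357

Update 1:
  P(E) = 0.8000 × 0.2357 + 0.1179 × 0.7643 = 0.18856000 + 0.09011097 = 0.27867097
  P(H|E) = 0.18856000 / 0.27867097 = 0.6766

Update 2:
  P(E) = 0.8000 × 0.6766 + 0.1179 × 0.3234 = 0.54128000 + 0.03812886 = 0.57940886
  P(H|E) = 0.54128000 / 0.57940886 = 0.9342

Final posterior: 0.9342


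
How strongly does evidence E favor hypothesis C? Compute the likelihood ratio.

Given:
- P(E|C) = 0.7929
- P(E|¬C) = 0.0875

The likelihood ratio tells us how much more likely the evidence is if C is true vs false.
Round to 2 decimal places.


Likelihood Ratio (LR) = P(E|C) / P(E|¬C)

LR = 0.7929 / 0.0875
   = 9.06

The evidence is 9.06 times more likely if C is true than if C is false.
LR > 1, so observing E raises the odds in favor of C.


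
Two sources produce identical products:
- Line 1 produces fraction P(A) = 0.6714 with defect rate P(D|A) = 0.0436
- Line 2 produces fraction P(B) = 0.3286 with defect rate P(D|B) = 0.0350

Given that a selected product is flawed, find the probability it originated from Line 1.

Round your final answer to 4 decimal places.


Let A = from Line 1, D = flawed

Given:
- P(A) = 0.6714, P(B) = 0.3286
- P(D|A) = 0.0436, P(D|B) = 0.0350

Step 1: Find P(D)
P(D) = P(D|A)P(A) + P(D|B)P(B)
     = 0.0436 × 0.6714 + 0.0350 × 0.3286
     = 0.02927304 + 0.01150100
     = 0.04077404

Step 2: Apply Bayes' theorem
P(A|D) = P(D|A)P(A) / P(D)
       = 0.02927304 / 0.04077404
       = 0.7179


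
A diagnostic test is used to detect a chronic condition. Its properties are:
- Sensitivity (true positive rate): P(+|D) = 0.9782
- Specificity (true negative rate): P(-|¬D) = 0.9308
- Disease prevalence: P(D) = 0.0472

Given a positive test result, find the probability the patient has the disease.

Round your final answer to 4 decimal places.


Let D = has disease, + = positive test

Given:
- P(D) = 0.0472 (prevalence)
- P(+|D) = 0.9782 (sensitivity)
- P(-|¬D) = 0.9308 (specificity)
- P(+|¬D) = 0.0692 (false positive rate = 1 - specificity)

Step 1: Find P(+)
P(+) = P(+|D)P(D) + P(+|¬D)P(¬D)
     = 0.9782 × 0.0472 + 0.0692 × 0.9528
     = 0.04617104 + 0.06593376
     = 0.11210480

Step 2: Apply Bayes' theorem for P(D|+)
P(D|+) = P(+|D)P(D) / P(+)
       = 0.04617104 / 0.11210480
       = 0.4119


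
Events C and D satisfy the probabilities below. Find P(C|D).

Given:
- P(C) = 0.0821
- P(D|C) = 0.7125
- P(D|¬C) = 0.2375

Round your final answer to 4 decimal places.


Bayes' theorem: P(C|D) = P(D|C) × P(C) / P(D)

Step 1: Calculate P(D) using law of total probability
P(D) = P(D|C)P(C) + P(D|¬C)P(¬C)
     = 0.7125 × 0.0821 + 0.2375 × 0.9179
     = 0.05849625 + 0.21800125
     = 0.27649750

Step 2: Apply Bayes' theorem
P(C|D) = P(D|C) × P(C) / P(D)
       = 0.05849625 / 0.27649750
       = 0.2116


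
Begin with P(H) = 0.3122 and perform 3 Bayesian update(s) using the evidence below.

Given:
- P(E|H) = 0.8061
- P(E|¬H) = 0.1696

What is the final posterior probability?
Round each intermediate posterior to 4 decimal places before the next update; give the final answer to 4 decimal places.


Sequential Bayesian updating:

Initial prior: P(H) = 0.3122

Update 1:
  P(E) = 0.8061 × 0.3122 + 0.1696 × 0.6878 = 0.25166442 + 0.11665088 = 0.36831530
  P(H|E) = 0.25166442 / 0.36831530 = 0.6833

Update 2:
  P(E) = 0.8061 × 0.6833 + 0.1696 × 0.3167 = 0.55080813 + 0.05371232 = 0.60452045
  P(H|E) = 0.55080813 / 0.60452045 = 0.9111

Update 3:
  P(E) = 0.8061 × 0.9111 + 0.1696 × 0.0889 = 0.73443771 + 0.01507744 = 0.74951515
  P(H|E) = 0.73443771 / 0.74951515 = 0.9799

Final posterior: 0.9799


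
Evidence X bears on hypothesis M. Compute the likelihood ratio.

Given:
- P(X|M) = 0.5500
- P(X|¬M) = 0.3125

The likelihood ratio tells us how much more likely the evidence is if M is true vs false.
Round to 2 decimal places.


Likelihood Ratio (LR) = P(X|M) / P(X|¬M)

LR = 0.5500 / 0.3125
   = 1.76

The evidence is 1.76 times more likely if M is true than if M is false.
Because LR exceeds 1, X is evidence for M.


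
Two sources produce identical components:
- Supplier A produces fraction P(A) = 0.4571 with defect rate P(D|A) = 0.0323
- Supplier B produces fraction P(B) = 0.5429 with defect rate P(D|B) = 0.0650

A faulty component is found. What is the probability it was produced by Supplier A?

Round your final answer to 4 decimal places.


Let A = from Supplier A, D = faulty

Given:
- P(A) = 0.4571, P(B) = 0.5429
- P(D|A) = 0.0323, P(D|B) = 0.0650

Step 1: Find P(D)
P(D) = P(D|A)P(A) + P(D|B)P(B)
     = 0.0323 × 0.4571 + 0.0650 × 0.5429
     = 0.01476433 + 0.03528850
     = 0.05005283

Step 2: Apply Bayes' theorem
P(A|D) = P(D|A)P(A) / P(D)
       = 0.01476433 / 0.05005283
       = 0.2950


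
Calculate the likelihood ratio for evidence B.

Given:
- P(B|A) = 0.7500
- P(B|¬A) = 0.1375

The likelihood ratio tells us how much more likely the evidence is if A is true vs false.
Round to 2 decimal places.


Likelihood Ratio (LR) = P(B|A) / P(B|¬A)

LR = 0.7500 / 0.1375
   = 5.45

The evidence is 5.45 times more likely if A is true than if A is false.
LR > 1, so observing B raises the odds in favor of A.


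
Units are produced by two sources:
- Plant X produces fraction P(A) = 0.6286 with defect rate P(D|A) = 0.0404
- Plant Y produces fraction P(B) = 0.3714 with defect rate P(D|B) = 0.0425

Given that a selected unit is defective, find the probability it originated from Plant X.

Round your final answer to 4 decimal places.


Let A = from Plant X, D = defective

Given:
- P(A) = 0.6286, P(B) = 0.3714
- P(D|A) = 0.0404, P(D|B) = 0.0425

Step 1: Find P(D)
P(D) = P(D|A)P(A) + P(D|B)P(B)
     = 0.0404 × 0.6286 + 0.0425 × 0.3714
     = 0.02539544 + 0.01578450
     = 0.04117994

Step 2: Apply Bayes' theorem
P(A|D) = P(D|A)P(A) / P(D)
       = 0.02539544 / 0.04117994
       = 0.6167


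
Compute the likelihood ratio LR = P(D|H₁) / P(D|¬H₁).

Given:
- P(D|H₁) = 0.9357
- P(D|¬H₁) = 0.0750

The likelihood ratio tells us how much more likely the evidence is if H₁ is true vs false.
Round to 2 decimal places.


Likelihood Ratio (LR) = P(D|H₁) / P(D|¬H₁)

LR = 0.9357 / 0.0750
   = 12.48

The evidence is 12.48 times more likely if H₁ is true than if H₁ is false.
Because LR exceeds 1, D is evidence for H₁.


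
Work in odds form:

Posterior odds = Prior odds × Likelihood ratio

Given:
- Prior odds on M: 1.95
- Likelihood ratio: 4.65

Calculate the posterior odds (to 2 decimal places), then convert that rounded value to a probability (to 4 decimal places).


Step 1: Calculate posterior odds
Posterior odds = Prior odds × LR
               = 1.95 × 4.65
               = 9.07

Step 2: Convert to probability
P(M|E) = Posterior odds / (1 + Posterior odds)
       = 9.07 / (1 + 9.07)
       = 9.07 / 10.07
       = 0.9007

The evidence increased P(M) from 0.6610 to 0.9007.


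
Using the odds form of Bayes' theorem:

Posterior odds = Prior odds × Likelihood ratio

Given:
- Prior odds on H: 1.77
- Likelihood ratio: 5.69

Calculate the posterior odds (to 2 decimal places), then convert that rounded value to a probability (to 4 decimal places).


Step 1: Calculate posterior odds
Posterior odds = Prior odds × LR
               = 1.77 × 5.69
               = 10.07

Step 2: Convert to probability
P(H|E) = Posterior odds / (1 + Posterior odds)
       = 10.07 / (1 + 10.07)
       = 10.07 / 11.07
       = 0.9097

The evidence increased P(H) from 0.6390 to 0.9097.


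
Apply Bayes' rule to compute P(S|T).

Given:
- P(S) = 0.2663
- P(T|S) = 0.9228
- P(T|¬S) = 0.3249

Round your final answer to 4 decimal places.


Bayes' theorem: P(S|T) = P(T|S) × P(S) / P(T)

Step 1: Calculate P(T) using law of total probability
P(T) = P(T|S)P(S) + P(T|¬S)P(¬S)
     = 0.9228 × 0.2663 + 0.3249 × 0.7337
     = 0.24574164 + 0.23837913
     = 0.48412077

Step 2: Apply Bayes' theorem
P(S|T) = P(T|S) × P(S) / P(T)
       = 0.24574164 / 0.48412077
       = 0.5076


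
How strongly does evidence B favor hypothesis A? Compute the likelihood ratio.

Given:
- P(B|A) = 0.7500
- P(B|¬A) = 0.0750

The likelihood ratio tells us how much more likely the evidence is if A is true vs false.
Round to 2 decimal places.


Likelihood Ratio (LR) = P(B|A) / P(B|¬A)

LR = 0.7500 / 0.0750
   = 10.00

The evidence is 10.00 times more likely if A is true than if A is false.
LR > 1, so observing B raises the odds in favor of A.


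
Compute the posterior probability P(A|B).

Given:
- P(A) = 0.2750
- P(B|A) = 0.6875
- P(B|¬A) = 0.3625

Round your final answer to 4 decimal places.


Bayes' theorem: P(A|B) = P(B|A) × P(A) / P(B)

Step 1: Calculate P(B) using law of total probability
P(B) = P(B|A)P(A) + P(B|¬A)P(¬A)
     = 0.6875 × 0.2750 + 0.3625 × 0.7250
     = 0.18906250 + 0.26281250
     = 0.45187500

Step 2: Apply Bayes' theorem
P(A|B) = P(B|A) × P(A) / P(B)
       = 0.18906250 / 0.45187500
       = 0.4184


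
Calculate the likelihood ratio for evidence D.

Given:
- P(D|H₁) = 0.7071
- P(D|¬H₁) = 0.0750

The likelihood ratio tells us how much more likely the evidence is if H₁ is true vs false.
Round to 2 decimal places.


Likelihood Ratio (LR) = P(D|H₁) / P(D|¬H₁)

LR = 0.7071 / 0.0750
   = 9.43

The evidence is 9.43 times more likely if H₁ is true than if H₁ is false.
Because LR exceeds 1, D is evidence for H₁.


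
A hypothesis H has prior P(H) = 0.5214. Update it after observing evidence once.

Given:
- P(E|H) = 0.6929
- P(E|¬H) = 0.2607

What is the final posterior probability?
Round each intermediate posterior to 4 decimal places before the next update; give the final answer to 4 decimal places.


Sequential Bayesian updating:

Initial prior: P(H) = 0.5214

Update 1:
  P(E) = 0.6929 × 0.5214 + 0.2607 × 0.4786 = 0.36127806 + 0.12477102 = 0.48604908
  P(H|E) = 0.36127806 / 0.48604908 = 0.7433

Final posterior: 0.7433


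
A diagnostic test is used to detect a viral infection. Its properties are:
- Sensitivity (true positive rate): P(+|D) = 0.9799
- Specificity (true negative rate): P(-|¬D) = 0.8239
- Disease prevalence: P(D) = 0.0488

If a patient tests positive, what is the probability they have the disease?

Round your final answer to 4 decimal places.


Let D = has disease, + = positive test

Given:
- P(D) = 0.0488 (prevalence)
- P(+|D) = 0.9799 (sensitivity)
- P(-|¬D) = 0.8239 (specificity)
- P(+|¬D) = 0.1761 (false positive rate = 1 - specificity)

Step 1: Find P(+)
P(+) = P(+|D)P(D) + P(+|¬D)P(¬D)
     = 0.9799 × 0.0488 + 0.1761 × 0.9512
     = 0.04781912 + 0.16750632
     = 0.21532544

Step 2: Apply Bayes' theorem for P(D|+)
P(D|+) = P(+|D)P(D) / P(+)
       = 0.04781912 / 0.21532544
       = 0.2221


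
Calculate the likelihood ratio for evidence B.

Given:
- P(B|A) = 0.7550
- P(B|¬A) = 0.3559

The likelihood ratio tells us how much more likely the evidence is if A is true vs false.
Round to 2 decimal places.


Likelihood Ratio (LR) = P(B|A) / P(B|¬A)

LR = 0.7550 / 0.3559
   = 2.12

The evidence is 2.12 times more likely if A is true than if A is false.
LR > 1, so observing B raises the odds in favor of A.


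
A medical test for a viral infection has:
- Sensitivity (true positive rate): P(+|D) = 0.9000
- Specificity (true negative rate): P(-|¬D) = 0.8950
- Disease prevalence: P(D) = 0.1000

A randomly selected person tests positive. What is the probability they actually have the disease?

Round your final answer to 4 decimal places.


Let D = has disease, + = positive test

Given:
- P(D) = 0.1000 (prevalence)
- P(+|D) = 0.9000 (sensitivity)
- P(-|¬D) = 0.8950 (specificity)
- P(+|¬D) = 0.1050 (false positive rate = 1 - specificity)

Step 1: Find P(+)
P(+) = P(+|D)P(D) + P(+|¬D)P(¬D)
     = 0.9000 × 0.1000 + 0.1050 × 0.9000
     = 0.09000000 + 0.09450000
     = 0.18450000

Step 2: Apply Bayes' theorem for P(D|+)
P(D|+) = P(+|D)P(D) / P(+)
       = 0.09000000 / 0.18450000
       = 0.4878


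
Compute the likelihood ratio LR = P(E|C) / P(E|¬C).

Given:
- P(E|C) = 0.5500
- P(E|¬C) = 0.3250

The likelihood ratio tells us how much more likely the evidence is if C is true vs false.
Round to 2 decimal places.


Likelihood Ratio (LR) = P(E|C) / P(E|¬C)

LR = 0.5500 / 0.3250
   = 1.69

The evidence is 1.69 times more likely if C is true than if C is false.
Since LR > 1, the evidence supports C over ¬C.


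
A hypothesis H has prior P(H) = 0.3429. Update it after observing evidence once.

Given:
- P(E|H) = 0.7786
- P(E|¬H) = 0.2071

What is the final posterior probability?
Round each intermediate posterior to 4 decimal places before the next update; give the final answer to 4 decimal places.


Sequential Bayesian updating:

Initial prior: P(H) = 0.3429

Update 1:
  P(E) = 0.7786 × 0.3429 + 0.2071 × 0.6571 = 0.26698194 + 0.13608541 = 0.40306735
  P(H|E) = 0.26698194 / 0.40306735 = 0.6624

Final posterior: 0.6624


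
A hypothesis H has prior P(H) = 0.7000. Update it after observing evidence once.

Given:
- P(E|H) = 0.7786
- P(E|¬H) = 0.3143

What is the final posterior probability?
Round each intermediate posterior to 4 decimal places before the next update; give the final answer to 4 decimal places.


Sequential Bayesian updating:

Initial prior: P(H) = 0.7000

Update 1:
  P(E) = 0.7786 × 0.7000 + 0.3143 × 0.3000 = 0.54502000 + 0.09429000 = 0.63931000
  P(H|E) = 0.54502000 / 0.63931000 = 0.8525

Final posterior: 0.8525


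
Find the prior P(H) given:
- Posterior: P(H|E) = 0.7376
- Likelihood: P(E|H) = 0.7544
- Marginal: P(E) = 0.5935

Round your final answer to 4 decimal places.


From Bayes' theorem: P(H|E) = P(E|H) × P(H) / P(E)

Rearranging for P(H):
P(H) = P(H|E) × P(E) / P(E|H)
     = 0.7376 × 0.5935 / 0.7544
     = 0.43776560 / 0.7544
     = 0.5803


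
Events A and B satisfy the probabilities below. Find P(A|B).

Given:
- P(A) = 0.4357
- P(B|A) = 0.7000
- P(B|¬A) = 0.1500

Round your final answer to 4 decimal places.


Bayes' theorem: P(A|B) = P(B|A) × P(A) / P(B)

Step 1: Calculate P(B) using law of total probability
P(B) = P(B|A)P(A) + P(B|¬A)P(¬A)
     = 0.7000 × 0.4357 + 0.1500 × 0.5643
     = 0.30499000 + 0.08464500
     = 0.38963500

Step 2: Apply Bayes' theorem
P(A|B) = P(B|A) × P(A) / P(B)
       = 0.30499000 / 0.38963500
       = 0.7828


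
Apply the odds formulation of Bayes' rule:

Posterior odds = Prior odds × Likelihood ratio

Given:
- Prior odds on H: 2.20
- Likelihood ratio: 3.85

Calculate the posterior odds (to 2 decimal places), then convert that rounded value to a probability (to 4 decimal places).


Step 1: Calculate posterior odds
Posterior odds = Prior odds × LR
               = 2.20 × 3.85
               = 8.47

Step 2: Convert to probability
P(H|E) = Posterior odds / (1 + Posterior odds)
       = 8.47 / (1 + 8.47)
       = 8.47 / 9.47
       = 0.8944

The evidence increased P(H) from 0.6875 to 0.8944.


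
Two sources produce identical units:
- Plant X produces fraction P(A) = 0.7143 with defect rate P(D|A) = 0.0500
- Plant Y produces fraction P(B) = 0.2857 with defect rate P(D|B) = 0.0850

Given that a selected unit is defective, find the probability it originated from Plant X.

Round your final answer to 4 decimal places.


Let A = from Plant X, D = defective

Given:
- P(A) = 0.7143, P(B) = 0.2857
- P(D|A) = 0.0500, P(D|B) = 0.0850

Step 1: Find P(D)
P(D) = P(D|A)P(A) + P(D|B)P(B)
     = 0.0500 × 0.7143 + 0.0850 × 0.2857
     = 0.03571500 + 0.02428450
     = 0.05999950

Step 2: Apply Bayes' theorem
P(A|D) = P(D|A)P(A) / P(D)
       = 0.03571500 / 0.05999950
       = 0.5953


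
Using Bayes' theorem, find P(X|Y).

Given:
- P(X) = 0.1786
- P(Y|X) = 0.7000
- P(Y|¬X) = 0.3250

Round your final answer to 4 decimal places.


Bayes' theorem: P(X|Y) = P(Y|X) × P(X) / P(Y)

Step 1: Calculate P(Y) using law of total probability
P(Y) = P(Y|X)P(X) + P(Y|¬X)P(¬X)
     = 0.7000 × 0.1786 + 0.3250 × 0.8214
     = 0.12502000 + 0.26695500
     = 0.39197500

Step 2: Apply Bayes' theorem
P(X|Y) = P(Y|X) × P(X) / P(Y)
       = 0.12502000 / 0.39197500
       = 0.3189


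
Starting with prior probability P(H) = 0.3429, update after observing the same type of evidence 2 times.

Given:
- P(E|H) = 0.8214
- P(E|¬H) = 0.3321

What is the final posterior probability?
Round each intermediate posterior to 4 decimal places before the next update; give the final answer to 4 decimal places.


Sequential Bayesian updating:

Initial prior: P(H) = 0.3429

Update 1:
  P(E) = 0.8214 × 0.3429 + 0.3321 × 0.6571 = 0.28165806 + 0.21822291 = 0.49988097
  P(H|E) = 0.28165806 / 0.49988097 = 0.5635

Update 2:
  P(E) = 0.8214 × 0.5635 + 0.3321 × 0.4365 = 0.46285890 + 0.14496165 = 0.60782055
  P(H|E) = 0.46285890 / 0.60782055 = 0.7615

Final posterior: 0.7615


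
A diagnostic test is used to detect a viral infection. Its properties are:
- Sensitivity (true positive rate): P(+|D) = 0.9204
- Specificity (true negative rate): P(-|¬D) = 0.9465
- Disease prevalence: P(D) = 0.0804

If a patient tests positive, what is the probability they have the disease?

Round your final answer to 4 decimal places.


Let D = has disease, + = positive test

Given:
- P(D) = 0.0804 (prevalence)
- P(+|D) = 0.9204 (sensitivity)
- P(-|¬D) = 0.9465 (specificity)
- P(+|¬D) = 0.0535 (false positive rate = 1 - specificity)

Step 1: Find P(+)
P(+) = P(+|D)P(D) + P(+|¬D)P(¬D)
     = 0.9204 × 0.0804 + 0.0535 × 0.9196
     = 0.07400016 + 0.04919860
     = 0.12319876

Step 2: Apply Bayes' theorem for P(D|+)
P(D|+) = P(+|D)P(D) / P(+)
       = 0.07400016 / 0.12319876
       = 0.6007


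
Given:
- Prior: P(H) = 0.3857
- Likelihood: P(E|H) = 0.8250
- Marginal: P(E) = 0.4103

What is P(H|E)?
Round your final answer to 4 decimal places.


Using Bayes' theorem:

P(H|E) = P(E|H) × P(H) / P(E)
       = 0.8250 × 0.3857 / 0.4103
       = 0.31820250 / 0.4103
       = 0.7755

The evidence strengthens our belief in H.
Prior: 0.3857 → Posterior: 0.7755


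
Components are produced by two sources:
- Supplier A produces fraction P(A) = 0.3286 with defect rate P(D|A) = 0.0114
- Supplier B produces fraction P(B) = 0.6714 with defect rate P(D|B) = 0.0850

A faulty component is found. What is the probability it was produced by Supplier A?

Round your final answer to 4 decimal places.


Let A = from Supplier A, D = faulty

Given:
- P(A) = 0.3286, P(B) = 0.6714
- P(D|A) = 0.0114, P(D|B) = 0.0850

Step 1: Find P(D)
P(D) = P(D|A)P(A) + P(D|B)P(B)
     = 0.0114 × 0.3286 + 0.0850 × 0.6714
     = 0.00374604 + 0.05706900
     = 0.06081504

Step 2: Apply Bayes' theorem
P(A|D) = P(D|A)P(A) / P(D)
       = 0.00374604 / 0.06081504
       = 0.0616


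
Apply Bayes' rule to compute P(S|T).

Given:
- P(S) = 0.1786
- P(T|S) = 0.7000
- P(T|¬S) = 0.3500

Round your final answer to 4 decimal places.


Bayes' theorem: P(S|T) = P(T|S) × P(S) / P(T)

Step 1: Calculate P(T) using law of total probability
P(T) = P(T|S)P(S) + P(T|¬S)P(¬S)
     = 0.7000 × 0.1786 + 0.3500 × 0.8214
     = 0.12502000 + 0.28749000
     = 0.41251000

Step 2: Apply Bayes' theorem
P(S|T) = P(T|S) × P(S) / P(T)
       = 0.12502000 / 0.41251000
       = 0.3031


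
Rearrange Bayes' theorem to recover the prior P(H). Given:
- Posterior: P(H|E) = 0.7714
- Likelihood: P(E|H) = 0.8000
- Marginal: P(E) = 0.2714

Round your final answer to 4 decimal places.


From Bayes' theorem: P(H|E) = P(E|H) × P(H) / P(E)

Rearranging for P(H):
P(H) = P(H|E) × P(E) / P(E|H)
     = 0.7714 × 0.2714 / 0.8000
     = 0.20935796 / 0.8000
     = 0.2617


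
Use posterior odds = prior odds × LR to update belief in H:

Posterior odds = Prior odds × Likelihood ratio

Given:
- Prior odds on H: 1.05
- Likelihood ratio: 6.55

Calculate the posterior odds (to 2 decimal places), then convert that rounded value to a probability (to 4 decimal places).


Step 1: Calculate posterior odds
Posterior odds = Prior odds × LR
               = 1.05 × 6.55
               = 6.88

Step 2: Convert to probability
P(H|E) = Posterior odds / (1 + Posterior odds)
       = 6.88 / (1 + 6.88)
       = 6.88 / 7.88
       = 0.8731

The evidence increased P(H) from 0.5122 to 0.8731.


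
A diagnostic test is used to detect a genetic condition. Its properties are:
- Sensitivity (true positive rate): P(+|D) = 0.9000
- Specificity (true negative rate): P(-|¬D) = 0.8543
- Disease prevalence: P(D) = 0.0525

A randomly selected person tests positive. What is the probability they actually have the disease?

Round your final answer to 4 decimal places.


Let D = has disease, + = positive test

Given:
- P(D) = 0.0525 (prevalence)
- P(+|D) = 0.9000 (sensitivity)
- P(-|¬D) = 0.8543 (specificity)
- P(+|¬D) = 0.1457 (false positive rate = 1 - specificity)

Step 1: Find P(+)
P(+) = P(+|D)P(D) + P(+|¬D)P(¬D)
     = 0.9000 × 0.0525 + 0.1457 × 0.9475
     = 0.04725000 + 0.13805075
     = 0.18530075

Step 2: Apply Bayes' theorem for P(D|+)
P(D|+) = P(+|D)P(D) / P(+)
       = 0.04725000 / 0.18530075
       = 0.2550
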